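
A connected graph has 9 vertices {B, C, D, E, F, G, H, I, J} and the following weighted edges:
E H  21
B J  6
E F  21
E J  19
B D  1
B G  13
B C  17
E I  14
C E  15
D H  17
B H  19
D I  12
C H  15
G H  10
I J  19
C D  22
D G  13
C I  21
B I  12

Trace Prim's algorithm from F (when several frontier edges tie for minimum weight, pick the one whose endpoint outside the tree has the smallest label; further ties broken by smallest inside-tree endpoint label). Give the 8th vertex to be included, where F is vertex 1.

Grow the tree from F using Prim:
Step 1: cheapest edge leaving the tree is E F (21); add E.
Step 2: cheapest edge leaving the tree is E I (14); add I.
Step 3: cheapest edge leaving the tree is B I (12); add B.
Step 4: cheapest edge leaving the tree is B D (1); add D.
Step 5: cheapest edge leaving the tree is B J (6); add J.
Step 6: cheapest edge leaving the tree is B G (13); add G.
Step 7: cheapest edge leaving the tree is G H (10); add H.
Step 8: cheapest edge leaving the tree is C E (15); add C.
Vertex order: F, E, I, B, D, J, G, H, C. The 8th vertex is H.

H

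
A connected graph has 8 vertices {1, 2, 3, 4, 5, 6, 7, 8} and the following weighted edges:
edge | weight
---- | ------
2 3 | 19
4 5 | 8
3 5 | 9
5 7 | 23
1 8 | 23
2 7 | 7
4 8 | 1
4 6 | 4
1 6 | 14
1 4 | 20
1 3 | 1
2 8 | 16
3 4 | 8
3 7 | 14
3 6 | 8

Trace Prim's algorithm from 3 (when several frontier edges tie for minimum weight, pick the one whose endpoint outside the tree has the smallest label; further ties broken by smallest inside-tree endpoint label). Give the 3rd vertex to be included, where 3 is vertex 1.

4

Grow the tree from 3 using Prim:
Step 1: cheapest edge leaving the tree is 1 3 (1); add 1.
Step 2: cheapest edge leaving the tree is 3 4 (8); add 4.
Step 3: cheapest edge leaving the tree is 4 8 (1); add 8.
Step 4: cheapest edge leaving the tree is 4 6 (4); add 6.
Step 5: cheapest edge leaving the tree is 4 5 (8); add 5.
Step 6: cheapest edge leaving the tree is 3 7 (14); add 7.
Step 7: cheapest edge leaving the tree is 2 7 (7); add 2.
Vertex order: 3, 1, 4, 8, 6, 5, 7, 2. The 3rd vertex is 4.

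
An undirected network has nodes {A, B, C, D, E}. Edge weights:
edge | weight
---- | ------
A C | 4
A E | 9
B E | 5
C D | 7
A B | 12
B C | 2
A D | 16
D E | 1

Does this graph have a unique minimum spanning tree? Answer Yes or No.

Yes

Kruskal: consider edges lightest-first.
D E (1): add. Components now {A} {B} {C} {D,E}
B C (2): add. Components now {A} {B,C} {D,E}
A C (4): add. Components now {A,B,C} {D,E}
B E (5): add. Components now {A,B,C,D,E}
Every non-tree edge has weight strictly greater than the heaviest edge on the tree path between its endpoints, so the MST is unique.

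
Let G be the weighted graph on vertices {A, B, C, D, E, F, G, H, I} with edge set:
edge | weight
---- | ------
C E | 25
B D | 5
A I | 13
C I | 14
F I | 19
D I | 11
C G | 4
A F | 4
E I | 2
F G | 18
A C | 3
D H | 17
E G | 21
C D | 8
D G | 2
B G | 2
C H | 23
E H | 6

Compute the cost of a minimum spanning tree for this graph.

34

Grow the tree from F using Prim:
Step 1: cheapest edge leaving the tree is A F (4); add A.
Step 2: cheapest edge leaving the tree is A C (3); add C.
Step 3: cheapest edge leaving the tree is C G (4); add G.
Step 4: cheapest edge leaving the tree is B G (2); add B.
Step 5: cheapest edge leaving the tree is D G (2); add D.
Step 6: cheapest edge leaving the tree is D I (11); add I.
Step 7: cheapest edge leaving the tree is E I (2); add E.
Step 8: cheapest edge leaving the tree is E H (6); add H.
MST edges: A F, A C, C G, B G, D G, D I, E I, E H; total weight 4+3+4+2+2+11+2+6 = 34.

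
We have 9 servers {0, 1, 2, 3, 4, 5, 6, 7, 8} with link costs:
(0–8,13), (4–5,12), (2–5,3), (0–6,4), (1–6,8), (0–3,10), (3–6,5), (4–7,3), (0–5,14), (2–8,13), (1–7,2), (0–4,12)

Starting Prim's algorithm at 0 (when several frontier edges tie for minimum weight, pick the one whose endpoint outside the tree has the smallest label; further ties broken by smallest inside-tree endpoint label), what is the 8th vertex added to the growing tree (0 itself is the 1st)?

2

Prim, starting at 0.
Step 1: frontier [0–6 4, 0–3 10, 0–4 12, 0–8 13, 0–5 14] → take 0–6 (4); add 6.
Step 2: frontier [0–3 10, 0–4 12, 0–8 13, 0–5 14, 3–6 5, 1–6 8] → take 3–6 (5); add 3.
Step 3: frontier [0–4 12, 0–8 13, 0–5 14, 1–6 8] → take 1–6 (8); add 1.
Step 4: frontier [0–4 12, 0–8 13, 0–5 14, 1–7 2] → take 1–7 (2); add 7.
Step 5: frontier [0–4 12, 0–8 13, 0–5 14, 4–7 3] → take 4–7 (3); add 4.
Step 6: frontier [0–8 13, 0–5 14, 4–5 12] → take 4–5 (12); add 5.
Step 7: frontier [0–8 13, 2–5 3] → take 2–5 (3); add 2.
Step 8: frontier [0–8 13, 2–8 13] → take 0–8 (13); add 8.
Vertex order: 0, 6, 3, 1, 7, 4, 5, 2, 8. The 8th vertex is 2.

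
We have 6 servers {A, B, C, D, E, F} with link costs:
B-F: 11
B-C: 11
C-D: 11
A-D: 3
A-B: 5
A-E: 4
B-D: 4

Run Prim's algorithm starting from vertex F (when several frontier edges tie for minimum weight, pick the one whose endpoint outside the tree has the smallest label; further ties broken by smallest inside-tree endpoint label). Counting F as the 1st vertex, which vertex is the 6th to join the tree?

C

Prim, starting at F.
Step 1: frontier [B-F 11] → take B-F (11); add B.
Step 2: frontier [B-D 4, A-B 5, B-C 11] → take B-D (4); add D.
Step 3: frontier [A-B 5, B-C 11, A-D 3, C-D 11] → take A-D (3); add A.
Step 4: frontier [A-E 4, B-C 11, C-D 11] → take A-E (4); add E.
Step 5: frontier [B-C 11, C-D 11] → take B-C (11); add C.
Vertex order: F, B, D, A, E, C. The 6th vertex is C.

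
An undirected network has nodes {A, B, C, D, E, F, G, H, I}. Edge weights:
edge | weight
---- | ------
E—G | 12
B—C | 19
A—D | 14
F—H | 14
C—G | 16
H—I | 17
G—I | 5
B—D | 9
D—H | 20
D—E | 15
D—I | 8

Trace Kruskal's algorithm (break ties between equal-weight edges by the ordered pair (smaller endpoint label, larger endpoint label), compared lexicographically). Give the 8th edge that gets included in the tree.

Kruskal's algorithm — process edges by increasing weight (ties by edge label):
G—I (5): add — endpoints in different components.
D—I (8): add — endpoints in different components.
B—D (9): add — endpoints in different components.
E—G (12): add — endpoints in different components.
A—D (14): add — endpoints in different components.
F—H (14): add — endpoints in different components.
D—E (15): skip — D and E already connected.
C—G (16): add — endpoints in different components.
H—I (17): add — endpoints in different components.
The 8th edge added is H—I.

H-I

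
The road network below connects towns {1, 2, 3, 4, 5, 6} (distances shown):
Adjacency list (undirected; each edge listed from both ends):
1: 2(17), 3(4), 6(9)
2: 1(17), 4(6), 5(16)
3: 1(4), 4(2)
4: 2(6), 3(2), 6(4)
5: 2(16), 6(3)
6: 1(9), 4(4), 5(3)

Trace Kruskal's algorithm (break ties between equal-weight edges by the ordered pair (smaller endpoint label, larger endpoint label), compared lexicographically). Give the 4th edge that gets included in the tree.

4-6

Kruskal: consider edges lightest-first.
3—4 (2): add — endpoints in different components.
5—6 (3): add — endpoints in different components.
1—3 (4): add — endpoints in different components.
4—6 (4): add — endpoints in different components.
2—4 (6): add — endpoints in different components.
The 4th edge added is 4—6.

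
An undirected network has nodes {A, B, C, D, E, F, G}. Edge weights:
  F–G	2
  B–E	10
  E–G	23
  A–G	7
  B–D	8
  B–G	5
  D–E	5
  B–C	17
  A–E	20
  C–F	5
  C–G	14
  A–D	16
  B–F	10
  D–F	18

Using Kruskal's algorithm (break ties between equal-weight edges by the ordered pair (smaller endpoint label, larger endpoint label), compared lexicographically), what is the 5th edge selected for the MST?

Sort edges by weight, then run Kruskal:
F–G (2): add. Components now {A} {B} {C} {D} {E} {F,G}
B–G (5): add. Components now {A} {B,F,G} {C} {D} {E}
C–F (5): add. Components now {A} {B,C,F,G} {D} {E}
D–E (5): add. Components now {A} {B,C,F,G} {D,E}
A–G (7): add. Components now {A,B,C,F,G} {D,E}
B–D (8): add. Components now {A,B,C,D,E,F,G}
The 5th edge added is A–G.

A-G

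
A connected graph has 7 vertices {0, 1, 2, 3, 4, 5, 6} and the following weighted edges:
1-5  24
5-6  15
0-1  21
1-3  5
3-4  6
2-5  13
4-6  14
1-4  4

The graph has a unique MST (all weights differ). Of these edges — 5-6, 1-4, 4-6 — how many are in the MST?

Sort edges by weight, then run Kruskal:
1-4 (4): add — endpoints in different components.
1-3 (5): add — endpoints in different components.
3-4 (6): skip — 3 and 4 already connected.
2-5 (13): add — endpoints in different components.
4-6 (14): add — endpoints in different components.
5-6 (15): add — endpoints in different components.
0-1 (21): add — endpoints in different components.
MST edge set: {1-4, 1-3, 2-5, 4-6, 5-6, 0-1}.
Of the listed edges, {5-6, 1-4, 4-6} are in the MST → 3.

3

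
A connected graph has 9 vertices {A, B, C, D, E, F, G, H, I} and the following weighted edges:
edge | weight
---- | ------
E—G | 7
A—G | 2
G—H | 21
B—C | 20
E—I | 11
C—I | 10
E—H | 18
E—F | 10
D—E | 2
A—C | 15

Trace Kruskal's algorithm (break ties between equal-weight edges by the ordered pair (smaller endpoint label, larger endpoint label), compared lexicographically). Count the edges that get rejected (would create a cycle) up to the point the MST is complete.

1

Kruskal's algorithm — process edges by increasing weight (ties by edge label):
A—G (2): add — endpoints in different components.
D—E (2): add — endpoints in different components.
E—G (7): add — endpoints in different components.
C—I (10): add — endpoints in different components.
E—F (10): add — endpoints in different components.
E—I (11): add — endpoints in different components.
A—C (15): skip — A and C already connected.
E—H (18): add — endpoints in different components.
B—C (20): add — endpoints in different components.
Edges rejected before the tree was complete: 1.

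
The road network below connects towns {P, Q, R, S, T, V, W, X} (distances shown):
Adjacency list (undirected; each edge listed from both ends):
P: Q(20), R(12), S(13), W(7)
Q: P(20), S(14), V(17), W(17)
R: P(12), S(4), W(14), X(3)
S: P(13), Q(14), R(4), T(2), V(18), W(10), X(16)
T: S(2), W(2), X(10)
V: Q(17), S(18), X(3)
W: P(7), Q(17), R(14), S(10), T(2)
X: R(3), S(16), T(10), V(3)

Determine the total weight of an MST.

Kruskal's algorithm — process edges by increasing weight (ties by edge label):
S–T (2): add — endpoints in different components.
T–W (2): add — endpoints in different components.
R–X (3): add — endpoints in different components.
V–X (3): add — endpoints in different components.
R–S (4): add — endpoints in different components.
P–W (7): add — endpoints in different components.
S–W (10): skip — S and W already connected.
T–X (10): skip — X and T already connected.
P–R (12): skip — P and R already connected.
P–S (13): skip — P and S already connected.
Q–S (14): add — endpoints in different components.
MST edges: S–T, T–W, R–X, V–X, R–S, P–W, Q–S; total weight 2+2+3+3+4+7+14 = 35.

35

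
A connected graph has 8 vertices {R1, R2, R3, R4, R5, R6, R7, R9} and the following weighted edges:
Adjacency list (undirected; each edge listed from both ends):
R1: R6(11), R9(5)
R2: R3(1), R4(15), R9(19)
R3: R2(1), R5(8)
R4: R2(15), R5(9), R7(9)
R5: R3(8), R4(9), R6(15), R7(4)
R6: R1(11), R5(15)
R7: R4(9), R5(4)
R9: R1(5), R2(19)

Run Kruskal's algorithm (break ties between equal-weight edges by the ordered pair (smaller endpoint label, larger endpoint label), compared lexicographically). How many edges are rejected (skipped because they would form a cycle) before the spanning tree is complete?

Sort edges by weight, then run Kruskal:
R2–R3 (1): add — endpoints in different components.
R5–R7 (4): add — endpoints in different components.
R1–R9 (5): add — endpoints in different components.
R3–R5 (8): add — endpoints in different components.
R4–R5 (9): add — endpoints in different components.
R4–R7 (9): skip — R4 and R7 already connected.
R1–R6 (11): add — endpoints in different components.
R2–R4 (15): skip — R2 and R4 already connected.
R5–R6 (15): add — endpoints in different components.
Edges rejected before the tree was complete: 2.

2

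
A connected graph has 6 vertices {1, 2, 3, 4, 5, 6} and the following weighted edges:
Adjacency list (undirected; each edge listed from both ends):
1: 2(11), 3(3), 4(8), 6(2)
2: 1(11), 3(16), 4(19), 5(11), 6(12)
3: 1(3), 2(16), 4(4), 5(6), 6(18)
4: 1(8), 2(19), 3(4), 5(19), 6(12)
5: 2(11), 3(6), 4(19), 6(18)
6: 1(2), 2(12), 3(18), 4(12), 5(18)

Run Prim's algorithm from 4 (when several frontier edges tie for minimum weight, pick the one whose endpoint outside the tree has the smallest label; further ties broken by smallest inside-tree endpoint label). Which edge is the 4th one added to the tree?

3-5

Grow the tree from 4 using Prim:
Step 1: cheapest edge leaving the tree is 3 4 (4); add 3.
Step 2: cheapest edge leaving the tree is 1 3 (3); add 1.
Step 3: cheapest edge leaving the tree is 1 6 (2); add 6.
Step 4: cheapest edge leaving the tree is 3 5 (6); add 5.
Step 5: cheapest edge leaving the tree is 1 2 (11); add 2.
The 4th edge added is 3 5.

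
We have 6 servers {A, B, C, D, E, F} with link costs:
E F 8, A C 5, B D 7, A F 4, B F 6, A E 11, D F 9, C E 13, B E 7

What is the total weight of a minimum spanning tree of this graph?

Prim, starting at E.
Step 1: frontier [B E 7, E F 8, A E 11, C E 13] → take B E (7); add B.
Step 2: frontier [B F 6, B D 7, E F 8, A E 11, C E 13] → take B F (6); add F.
Step 3: frontier [B D 7, A E 11, C E 13, A F 4, D F 9] → take A F (4); add A.
Step 4: frontier [A C 5, B D 7, C E 13, D F 9] → take A C (5); add C.
Step 5: frontier [B D 7, D F 9] → take B D (7); add D.
MST edges: B E, B F, A F, A C, B D; total weight 7+6+4+5+7 = 29.

29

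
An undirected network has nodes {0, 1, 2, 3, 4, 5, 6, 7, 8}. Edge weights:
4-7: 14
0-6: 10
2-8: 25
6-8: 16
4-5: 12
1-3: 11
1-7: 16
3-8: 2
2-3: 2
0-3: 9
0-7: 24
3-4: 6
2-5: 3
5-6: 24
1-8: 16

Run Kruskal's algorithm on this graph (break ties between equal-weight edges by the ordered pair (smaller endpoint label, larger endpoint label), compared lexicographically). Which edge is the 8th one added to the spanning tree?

4-7

Kruskal: consider edges lightest-first.
2-3 (2): add — endpoints in different components.
3-8 (2): add — endpoints in different components.
2-5 (3): add — endpoints in different components.
3-4 (6): add — endpoints in different components.
0-3 (9): add — endpoints in different components.
0-6 (10): add — endpoints in different components.
1-3 (11): add — endpoints in different components.
4-5 (12): skip — 4 and 5 already connected.
4-7 (14): add — endpoints in different components.
The 8th edge added is 4-7.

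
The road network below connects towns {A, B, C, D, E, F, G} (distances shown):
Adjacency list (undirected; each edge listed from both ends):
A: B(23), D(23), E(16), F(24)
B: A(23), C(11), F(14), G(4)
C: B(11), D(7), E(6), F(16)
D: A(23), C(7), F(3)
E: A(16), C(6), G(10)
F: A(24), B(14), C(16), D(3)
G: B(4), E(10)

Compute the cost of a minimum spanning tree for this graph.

46

Prim, starting at A.
Step 1: cheapest edge leaving the tree is A—E (16); add E.
Step 2: cheapest edge leaving the tree is C—E (6); add C.
Step 3: cheapest edge leaving the tree is C—D (7); add D.
Step 4: cheapest edge leaving the tree is D—F (3); add F.
Step 5: cheapest edge leaving the tree is E—G (10); add G.
Step 6: cheapest edge leaving the tree is B—G (4); add B.
MST edges: A—E, C—E, C—D, D—F, E—G, B—G; total weight 16+6+7+3+10+4 = 46.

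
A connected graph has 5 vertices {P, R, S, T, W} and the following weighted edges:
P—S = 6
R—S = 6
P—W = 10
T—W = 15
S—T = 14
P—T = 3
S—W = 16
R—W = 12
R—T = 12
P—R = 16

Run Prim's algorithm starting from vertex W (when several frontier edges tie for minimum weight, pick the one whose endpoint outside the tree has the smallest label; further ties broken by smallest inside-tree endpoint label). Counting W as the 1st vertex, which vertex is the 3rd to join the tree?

Prim's algorithm from W:
Step 1: frontier [P—W 10, R—W 12, T—W 15, S—W 16] → take P—W (10); add P.
Step 2: frontier [P—T 3, P—S 6, P—R 16, R—W 12, T—W 15, S—W 16] → take P—T (3); add T.
Step 3: frontier [P—S 6, P—R 16, R—T 12, S—T 14, R—W 12, S—W 16] → take P—S (6); add S.
Step 4: frontier [P—R 16, R—S 6, R—T 12, R—W 12] → take R—S (6); add R.
Vertex order: W, P, T, S, R. The 3rd vertex is T.

T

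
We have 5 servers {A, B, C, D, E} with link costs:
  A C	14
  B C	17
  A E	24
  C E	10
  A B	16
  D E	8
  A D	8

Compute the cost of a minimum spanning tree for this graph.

42

Prim's algorithm from E:
Step 1: frontier [D E 8, C E 10, A E 24] → take D E (8); add D.
Step 2: frontier [A D 8, C E 10, A E 24] → take A D (8); add A.
Step 3: frontier [A C 14, A B 16, C E 10] → take C E (10); add C.
Step 4: frontier [A B 16, B C 17] → take A B (16); add B.
MST edges: D E, A D, C E, A B; total weight 8+8+10+16 = 42.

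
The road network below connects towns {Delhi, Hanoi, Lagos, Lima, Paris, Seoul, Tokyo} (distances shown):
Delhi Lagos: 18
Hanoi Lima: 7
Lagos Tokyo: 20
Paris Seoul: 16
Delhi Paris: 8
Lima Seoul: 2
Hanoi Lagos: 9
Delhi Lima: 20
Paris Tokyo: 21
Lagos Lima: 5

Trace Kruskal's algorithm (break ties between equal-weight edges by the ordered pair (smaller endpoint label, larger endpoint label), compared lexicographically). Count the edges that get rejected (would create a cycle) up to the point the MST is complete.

Kruskal: consider edges lightest-first.
Lima Seoul (2): add. Components now {Paris} {Lima,Seoul} {Tokyo} {Hanoi} {Delhi} {Lagos}
Lagos Lima (5): add. Components now {Paris} {Lagos,Lima,Seoul} {Tokyo} {Hanoi} {Delhi}
Hanoi Lima (7): add. Components now {Paris} {Hanoi,Lagos,Lima,Seoul} {Tokyo} {Delhi}
Delhi Paris (8): add. Components now {Delhi,Paris} {Hanoi,Lagos,Lima,Seoul} {Tokyo}
Hanoi Lagos (9): skip — Hanoi and Lagos already connected.
Paris Seoul (16): add. Components now {Delhi,Hanoi,Lagos,Lima,Paris,Seoul} {Tokyo}
Delhi Lagos (18): skip — Delhi and Lagos already connected.
Delhi Lima (20): skip — Delhi and Lima already connected.
Lagos Tokyo (20): add. Components now {Delhi,Hanoi,Lagos,Lima,Paris,Seoul,Tokyo}
Edges rejected before the tree was complete: 3.

3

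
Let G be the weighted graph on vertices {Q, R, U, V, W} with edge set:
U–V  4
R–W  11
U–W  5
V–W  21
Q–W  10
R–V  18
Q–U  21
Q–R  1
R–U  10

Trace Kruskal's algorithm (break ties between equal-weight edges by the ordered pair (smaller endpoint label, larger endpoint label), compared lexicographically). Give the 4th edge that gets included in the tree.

Q-W

Kruskal: consider edges lightest-first.
Q–R (1): add. Components now {V} {Q,R} {W} {U}
U–V (4): add. Components now {U,V} {Q,R} {W}
U–W (5): add. Components now {U,V,W} {Q,R}
Q–W (10): add. Components now {Q,R,U,V,W}
The 4th edge added is Q–W.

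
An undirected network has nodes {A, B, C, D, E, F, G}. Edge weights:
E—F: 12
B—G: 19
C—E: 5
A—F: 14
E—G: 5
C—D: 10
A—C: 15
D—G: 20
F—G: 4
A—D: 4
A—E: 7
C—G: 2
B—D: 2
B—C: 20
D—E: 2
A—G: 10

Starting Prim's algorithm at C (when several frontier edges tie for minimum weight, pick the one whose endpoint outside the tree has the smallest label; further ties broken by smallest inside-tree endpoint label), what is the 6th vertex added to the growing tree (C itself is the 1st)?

B

Prim's algorithm from C:
Step 1: cheapest edge leaving the tree is C—G (2); add G.
Step 2: cheapest edge leaving the tree is F—G (4); add F.
Step 3: cheapest edge leaving the tree is C—E (5); add E.
Step 4: cheapest edge leaving the tree is D—E (2); add D.
Step 5: cheapest edge leaving the tree is B—D (2); add B.
Step 6: cheapest edge leaving the tree is A—D (4); add A.
Vertex order: C, G, F, E, D, B, A. The 6th vertex is B.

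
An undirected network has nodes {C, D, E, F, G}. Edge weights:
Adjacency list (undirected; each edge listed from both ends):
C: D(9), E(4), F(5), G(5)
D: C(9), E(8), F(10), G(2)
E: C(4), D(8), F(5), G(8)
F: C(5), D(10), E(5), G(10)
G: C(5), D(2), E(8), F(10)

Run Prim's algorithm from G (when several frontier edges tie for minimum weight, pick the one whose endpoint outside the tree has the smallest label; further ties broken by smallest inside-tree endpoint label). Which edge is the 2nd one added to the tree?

Prim, starting at G.
Step 1: frontier [D–G 2, C–G 5, E–G 8, F–G 10] → take D–G (2); add D.
Step 2: frontier [D–E 8, C–D 9, D–F 10, C–G 5, E–G 8, F–G 10] → take C–G (5); add C.
Step 3: frontier [C–E 4, C–F 5, D–E 8, D–F 10, E–G 8, F–G 10] → take C–E (4); add E.
Step 4: frontier [C–F 5, D–F 10, E–F 5, F–G 10] → take C–F (5); add F.
The 2nd edge added is C–G.

C-G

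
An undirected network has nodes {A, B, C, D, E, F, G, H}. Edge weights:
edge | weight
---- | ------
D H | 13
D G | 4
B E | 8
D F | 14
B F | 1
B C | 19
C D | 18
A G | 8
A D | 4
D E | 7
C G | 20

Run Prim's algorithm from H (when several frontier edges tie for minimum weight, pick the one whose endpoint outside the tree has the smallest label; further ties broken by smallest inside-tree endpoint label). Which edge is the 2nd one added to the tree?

Prim's algorithm from H:
Step 1: cheapest edge leaving the tree is D H (13); add D.
Step 2: cheapest edge leaving the tree is A D (4); add A.
Step 3: cheapest edge leaving the tree is D G (4); add G.
Step 4: cheapest edge leaving the tree is D E (7); add E.
Step 5: cheapest edge leaving the tree is B E (8); add B.
Step 6: cheapest edge leaving the tree is B F (1); add F.
Step 7: cheapest edge leaving the tree is C D (18); add C.
The 2nd edge added is A D.

A-D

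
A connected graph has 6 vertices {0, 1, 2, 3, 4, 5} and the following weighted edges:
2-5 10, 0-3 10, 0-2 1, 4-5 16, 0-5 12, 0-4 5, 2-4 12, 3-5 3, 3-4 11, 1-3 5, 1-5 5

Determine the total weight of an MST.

Grow the tree from 2 using Prim:
Step 1: frontier [0-2 1, 2-5 10, 2-4 12] → take 0-2 (1); add 0.
Step 2: frontier [0-4 5, 0-3 10, 0-5 12, 2-5 10, 2-4 12] → take 0-4 (5); add 4.
Step 3: frontier [0-3 10, 0-5 12, 2-5 10, 3-4 11, 4-5 16] → take 0-3 (10); add 3.
Step 4: frontier [0-5 12, 2-5 10, 3-5 3, 1-3 5, 4-5 16] → take 3-5 (3); add 5.
Step 5: frontier [1-3 5, 1-5 5] → take 1-3 (5); add 1.
MST edges: 0-2, 0-4, 0-3, 3-5, 1-3; total weight 1+5+10+3+5 = 24.

24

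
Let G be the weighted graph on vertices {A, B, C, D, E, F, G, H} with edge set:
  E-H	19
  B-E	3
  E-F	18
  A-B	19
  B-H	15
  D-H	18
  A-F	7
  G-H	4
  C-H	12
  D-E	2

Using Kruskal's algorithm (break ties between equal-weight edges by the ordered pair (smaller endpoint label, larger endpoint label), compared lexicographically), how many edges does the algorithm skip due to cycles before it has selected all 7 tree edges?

1

Kruskal's algorithm — process edges by increasing weight (ties by edge label):
D-E (2): add — endpoints in different components.
B-E (3): add — endpoints in different components.
G-H (4): add — endpoints in different components.
A-F (7): add — endpoints in different components.
C-H (12): add — endpoints in different components.
B-H (15): add — endpoints in different components.
D-H (18): skip — D and H already connected.
E-F (18): add — endpoints in different components.
Edges rejected before the tree was complete: 1.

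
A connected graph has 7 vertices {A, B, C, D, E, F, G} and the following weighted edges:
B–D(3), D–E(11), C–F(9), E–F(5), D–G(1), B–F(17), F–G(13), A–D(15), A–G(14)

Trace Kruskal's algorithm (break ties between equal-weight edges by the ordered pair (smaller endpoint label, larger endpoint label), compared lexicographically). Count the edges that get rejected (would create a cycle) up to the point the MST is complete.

1

Kruskal's algorithm — process edges by increasing weight (ties by edge label):
D–G (1): add — endpoints in different components.
B–D (3): add — endpoints in different components.
E–F (5): add — endpoints in different components.
C–F (9): add — endpoints in different components.
D–E (11): add — endpoints in different components.
F–G (13): skip — F and G already connected.
A–G (14): add — endpoints in different components.
Edges rejected before the tree was complete: 1.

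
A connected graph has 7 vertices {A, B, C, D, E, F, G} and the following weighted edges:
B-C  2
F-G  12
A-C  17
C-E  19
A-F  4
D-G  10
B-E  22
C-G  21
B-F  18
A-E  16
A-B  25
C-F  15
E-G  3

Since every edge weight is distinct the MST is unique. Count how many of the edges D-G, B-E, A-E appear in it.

Kruskal's algorithm — process edges by increasing weight (ties by edge label):
B-C (2): add. Components now {A} {B,C} {D} {E} {F} {G}
E-G (3): add. Components now {A} {B,C} {D} {E,G} {F}
A-F (4): add. Components now {A,F} {B,C} {D} {E,G}
D-G (10): add. Components now {A,F} {B,C} {D,E,G}
F-G (12): add. Components now {A,D,E,F,G} {B,C}
C-F (15): add. Components now {A,B,C,D,E,F,G}
MST edge set: {B-C, E-G, A-F, D-G, F-G, C-F}.
Of the listed edges, {D-G} are in the MST → 1.

1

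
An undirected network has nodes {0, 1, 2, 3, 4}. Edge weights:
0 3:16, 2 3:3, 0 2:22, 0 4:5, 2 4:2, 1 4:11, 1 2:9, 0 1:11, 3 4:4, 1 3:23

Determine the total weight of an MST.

Kruskal's algorithm — process edges by increasing weight (ties by edge label):
2 4 (2): add. Components now {0} {1} {2,4} {3}
2 3 (3): add. Components now {0} {1} {2,3,4}
3 4 (4): skip — 3 and 4 already connected.
0 4 (5): add. Components now {0,2,3,4} {1}
1 2 (9): add. Components now {0,1,2,3,4}
MST edges: 2 4, 2 3, 0 4, 1 2; total weight 2+3+5+9 = 19.

19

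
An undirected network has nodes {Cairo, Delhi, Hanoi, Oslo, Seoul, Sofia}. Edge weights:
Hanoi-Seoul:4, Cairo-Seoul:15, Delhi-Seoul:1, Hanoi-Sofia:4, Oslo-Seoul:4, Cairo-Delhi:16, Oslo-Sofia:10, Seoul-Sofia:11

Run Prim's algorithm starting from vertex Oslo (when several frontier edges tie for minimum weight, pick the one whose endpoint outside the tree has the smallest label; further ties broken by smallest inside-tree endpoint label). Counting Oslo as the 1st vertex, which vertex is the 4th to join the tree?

Hanoi

Prim's algorithm from Oslo:
Step 1: cheapest edge leaving the tree is Oslo-Seoul (4); add Seoul.
Step 2: cheapest edge leaving the tree is Delhi-Seoul (1); add Delhi.
Step 3: cheapest edge leaving the tree is Hanoi-Seoul (4); add Hanoi.
Step 4: cheapest edge leaving the tree is Hanoi-Sofia (4); add Sofia.
Step 5: cheapest edge leaving the tree is Cairo-Seoul (15); add Cairo.
Vertex order: Oslo, Seoul, Delhi, Hanoi, Sofia, Cairo. The 4th vertex is Hanoi.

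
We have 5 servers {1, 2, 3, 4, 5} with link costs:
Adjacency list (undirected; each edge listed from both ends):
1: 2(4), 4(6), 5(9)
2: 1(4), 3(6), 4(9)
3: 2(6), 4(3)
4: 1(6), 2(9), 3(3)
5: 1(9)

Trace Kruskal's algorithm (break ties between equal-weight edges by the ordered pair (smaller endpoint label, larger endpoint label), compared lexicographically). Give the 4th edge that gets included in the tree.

1-5

Kruskal: consider edges lightest-first.
3 4 (3): add. Components now {1} {2} {3,4} {5}
1 2 (4): add. Components now {1,2} {3,4} {5}
1 4 (6): add. Components now {1,2,3,4} {5}
2 3 (6): skip — 2 and 3 already connected.
1 5 (9): add. Components now {1,2,3,4,5}
The 4th edge added is 1 5.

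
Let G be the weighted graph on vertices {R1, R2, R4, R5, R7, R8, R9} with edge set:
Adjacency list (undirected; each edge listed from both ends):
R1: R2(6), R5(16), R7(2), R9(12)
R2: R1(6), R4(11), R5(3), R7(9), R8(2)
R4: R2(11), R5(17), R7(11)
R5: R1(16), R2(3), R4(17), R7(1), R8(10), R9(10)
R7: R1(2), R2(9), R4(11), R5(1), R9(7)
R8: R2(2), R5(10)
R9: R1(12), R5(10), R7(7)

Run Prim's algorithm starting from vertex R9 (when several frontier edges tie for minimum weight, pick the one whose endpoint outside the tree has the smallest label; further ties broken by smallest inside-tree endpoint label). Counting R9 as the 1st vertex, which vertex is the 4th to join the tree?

R1

Grow the tree from R9 using Prim:
Step 1: cheapest edge leaving the tree is R7—R9 (7); add R7.
Step 2: cheapest edge leaving the tree is R5—R7 (1); add R5.
Step 3: cheapest edge leaving the tree is R1—R7 (2); add R1.
Step 4: cheapest edge leaving the tree is R2—R5 (3); add R2.
Step 5: cheapest edge leaving the tree is R2—R8 (2); add R8.
Step 6: cheapest edge leaving the tree is R2—R4 (11); add R4.
Vertex order: R9, R7, R5, R1, R2, R8, R4. The 4th vertex is R1.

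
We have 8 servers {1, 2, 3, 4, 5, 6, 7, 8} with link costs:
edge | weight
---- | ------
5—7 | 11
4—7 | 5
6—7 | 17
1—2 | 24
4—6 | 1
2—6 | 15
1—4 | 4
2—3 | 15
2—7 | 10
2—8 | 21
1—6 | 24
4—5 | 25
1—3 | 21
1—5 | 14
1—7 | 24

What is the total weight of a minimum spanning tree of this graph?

67

Sort edges by weight, then run Kruskal:
4—6 (1): add — endpoints in different components.
1—4 (4): add — endpoints in different components.
4—7 (5): add — endpoints in different components.
2—7 (10): add — endpoints in different components.
5—7 (11): add — endpoints in different components.
1—5 (14): skip — 1 and 5 already connected.
2—3 (15): add — endpoints in different components.
2—6 (15): skip — 2 and 6 already connected.
6—7 (17): skip — 6 and 7 already connected.
1—3 (21): skip — 1 and 3 already connected.
2—8 (21): add — endpoints in different components.
MST edges: 4—6, 1—4, 4—7, 2—7, 5—7, 2—3, 2—8; total weight 1+4+5+10+11+15+21 = 67.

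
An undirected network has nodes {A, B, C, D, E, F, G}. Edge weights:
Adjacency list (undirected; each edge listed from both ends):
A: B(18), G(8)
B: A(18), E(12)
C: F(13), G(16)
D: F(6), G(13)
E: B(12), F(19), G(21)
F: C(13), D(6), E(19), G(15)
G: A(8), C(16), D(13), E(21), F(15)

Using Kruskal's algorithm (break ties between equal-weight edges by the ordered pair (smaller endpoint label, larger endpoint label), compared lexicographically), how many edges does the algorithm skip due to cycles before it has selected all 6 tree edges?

Kruskal: consider edges lightest-first.
D-F (6): add. Components now {A} {B} {C} {D,F} {E} {G}
A-G (8): add. Components now {A,G} {B} {C} {D,F} {E}
B-E (12): add. Components now {A,G} {B,E} {C} {D,F}
C-F (13): add. Components now {A,G} {B,E} {C,D,F}
D-G (13): add. Components now {A,C,D,F,G} {B,E}
F-G (15): skip — F and G already connected.
C-G (16): skip — C and G already connected.
A-B (18): add. Components now {A,B,C,D,E,F,G}
Edges rejected before the tree was complete: 2.

2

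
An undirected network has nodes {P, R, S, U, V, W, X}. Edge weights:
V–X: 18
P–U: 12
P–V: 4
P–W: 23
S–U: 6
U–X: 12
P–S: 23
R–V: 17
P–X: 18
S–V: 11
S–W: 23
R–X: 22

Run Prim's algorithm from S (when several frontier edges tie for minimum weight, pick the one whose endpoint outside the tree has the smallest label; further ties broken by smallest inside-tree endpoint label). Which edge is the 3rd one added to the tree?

P-V

Grow the tree from S using Prim:
Step 1: cheapest edge leaving the tree is S–U (6); add U.
Step 2: cheapest edge leaving the tree is S–V (11); add V.
Step 3: cheapest edge leaving the tree is P–V (4); add P.
Step 4: cheapest edge leaving the tree is U–X (12); add X.
Step 5: cheapest edge leaving the tree is R–V (17); add R.
Step 6: cheapest edge leaving the tree is P–W (23); add W.
The 3rd edge added is P–V.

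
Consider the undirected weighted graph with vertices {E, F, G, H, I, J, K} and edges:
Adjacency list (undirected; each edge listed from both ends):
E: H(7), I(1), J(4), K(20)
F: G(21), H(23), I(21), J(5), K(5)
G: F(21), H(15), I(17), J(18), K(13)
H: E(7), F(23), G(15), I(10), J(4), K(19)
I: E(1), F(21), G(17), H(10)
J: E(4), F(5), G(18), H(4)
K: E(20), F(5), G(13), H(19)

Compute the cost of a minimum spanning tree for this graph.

32

Grow the tree from G using Prim:
Step 1: cheapest edge leaving the tree is G-K (13); add K.
Step 2: cheapest edge leaving the tree is F-K (5); add F.
Step 3: cheapest edge leaving the tree is F-J (5); add J.
Step 4: cheapest edge leaving the tree is E-J (4); add E.
Step 5: cheapest edge leaving the tree is E-I (1); add I.
Step 6: cheapest edge leaving the tree is H-J (4); add H.
MST edges: G-K, F-K, F-J, E-J, E-I, H-J; total weight 13+5+5+4+1+4 = 32.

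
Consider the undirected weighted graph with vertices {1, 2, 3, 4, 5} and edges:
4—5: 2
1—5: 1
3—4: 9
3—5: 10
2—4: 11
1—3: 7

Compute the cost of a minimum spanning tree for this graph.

21

Prim's algorithm from 3:
Step 1: frontier [1—3 7, 3—4 9, 3—5 10] → take 1—3 (7); add 1.
Step 2: frontier [1—5 1, 3—4 9, 3—5 10] → take 1—5 (1); add 5.
Step 3: frontier [3—4 9, 4—5 2] → take 4—5 (2); add 4.
Step 4: frontier [2—4 11] → take 2—4 (11); add 2.
MST edges: 1—3, 1—5, 4—5, 2—4; total weight 7+1+2+11 = 21.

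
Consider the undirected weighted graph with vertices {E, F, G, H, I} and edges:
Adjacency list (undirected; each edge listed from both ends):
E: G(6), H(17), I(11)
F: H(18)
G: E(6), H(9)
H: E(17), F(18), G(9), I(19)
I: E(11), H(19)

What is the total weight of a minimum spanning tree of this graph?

Kruskal's algorithm — process edges by increasing weight (ties by edge label):
E–G (6): add — endpoints in different components.
G–H (9): add — endpoints in different components.
E–I (11): add — endpoints in different components.
E–H (17): skip — E and H already connected.
F–H (18): add — endpoints in different components.
MST edges: E–G, G–H, E–I, F–H; total weight 6+9+11+18 = 44.

44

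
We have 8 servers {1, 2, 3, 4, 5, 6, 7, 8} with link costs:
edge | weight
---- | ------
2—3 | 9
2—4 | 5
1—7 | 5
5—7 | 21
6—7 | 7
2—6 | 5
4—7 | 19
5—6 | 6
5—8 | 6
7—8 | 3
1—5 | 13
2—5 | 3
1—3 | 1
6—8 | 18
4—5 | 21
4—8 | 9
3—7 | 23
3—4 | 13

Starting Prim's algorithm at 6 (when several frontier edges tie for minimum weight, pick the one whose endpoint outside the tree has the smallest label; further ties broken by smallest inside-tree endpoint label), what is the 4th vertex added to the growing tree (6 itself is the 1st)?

4

Prim, starting at 6.
Step 1: cheapest edge leaving the tree is 2—6 (5); add 2.
Step 2: cheapest edge leaving the tree is 2—5 (3); add 5.
Step 3: cheapest edge leaving the tree is 2—4 (5); add 4.
Step 4: cheapest edge leaving the tree is 5—8 (6); add 8.
Step 5: cheapest edge leaving the tree is 7—8 (3); add 7.
Step 6: cheapest edge leaving the tree is 1—7 (5); add 1.
Step 7: cheapest edge leaving the tree is 1—3 (1); add 3.
Vertex order: 6, 2, 5, 4, 8, 7, 1, 3. The 4th vertex is 4.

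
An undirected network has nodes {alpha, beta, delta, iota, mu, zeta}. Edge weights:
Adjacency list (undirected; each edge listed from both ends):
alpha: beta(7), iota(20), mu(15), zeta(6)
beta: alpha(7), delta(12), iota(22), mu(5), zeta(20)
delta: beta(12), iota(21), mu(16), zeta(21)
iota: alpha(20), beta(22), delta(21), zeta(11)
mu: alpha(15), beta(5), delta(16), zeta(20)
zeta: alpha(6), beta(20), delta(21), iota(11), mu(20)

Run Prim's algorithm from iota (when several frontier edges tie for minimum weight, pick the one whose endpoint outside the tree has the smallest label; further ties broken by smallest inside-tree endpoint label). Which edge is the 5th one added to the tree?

beta-delta

Grow the tree from iota using Prim:
Step 1: frontier [iota–zeta 11, alpha–iota 20, delta–iota 21, beta–iota 22] → take iota–zeta (11); add zeta.
Step 2: frontier [alpha–iota 20, delta–iota 21, beta–iota 22, alpha–zeta 6, beta–zeta 20, mu–zeta 20, delta–zeta 21] → take alpha–zeta (6); add alpha.
Step 3: frontier [alpha–beta 7, alpha–mu 15, delta–iota 21, beta–iota 22, beta–zeta 20, mu–zeta 20, delta–zeta 21] → take alpha–beta (7); add beta.
Step 4: frontier [alpha–mu 15, beta–mu 5, beta–delta 12, delta–iota 21, mu–zeta 20, delta–zeta 21] → take beta–mu (5); add mu.
Step 5: frontier [beta–delta 12, delta–iota 21, delta–mu 16, delta–zeta 21] → take beta–delta (12); add delta.
The 5th edge added is beta–delta.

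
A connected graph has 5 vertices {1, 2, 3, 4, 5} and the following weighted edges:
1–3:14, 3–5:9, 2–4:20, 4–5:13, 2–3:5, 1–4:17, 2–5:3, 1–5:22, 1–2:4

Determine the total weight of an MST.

Prim, starting at 3.
Step 1: frontier [2–3 5, 3–5 9, 1–3 14] → take 2–3 (5); add 2.
Step 2: frontier [2–5 3, 1–2 4, 2–4 20, 3–5 9, 1–3 14] → take 2–5 (3); add 5.
Step 3: frontier [1–2 4, 2–4 20, 1–3 14, 4–5 13, 1–5 22] → take 1–2 (4); add 1.
Step 4: frontier [1–4 17, 2–4 20, 4–5 13] → take 4–5 (13); add 4.
MST edges: 2–3, 2–5, 1–2, 4–5; total weight 5+3+4+13 = 25.

25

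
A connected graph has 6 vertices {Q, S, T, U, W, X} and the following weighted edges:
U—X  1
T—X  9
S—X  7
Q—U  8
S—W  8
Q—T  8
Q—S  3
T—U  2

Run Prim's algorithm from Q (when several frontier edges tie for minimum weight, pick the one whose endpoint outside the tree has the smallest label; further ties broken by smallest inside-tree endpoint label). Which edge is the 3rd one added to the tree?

Grow the tree from Q using Prim:
Step 1: cheapest edge leaving the tree is Q—S (3); add S.
Step 2: cheapest edge leaving the tree is S—X (7); add X.
Step 3: cheapest edge leaving the tree is U—X (1); add U.
Step 4: cheapest edge leaving the tree is T—U (2); add T.
Step 5: cheapest edge leaving the tree is S—W (8); add W.
The 3rd edge added is U—X.

U-X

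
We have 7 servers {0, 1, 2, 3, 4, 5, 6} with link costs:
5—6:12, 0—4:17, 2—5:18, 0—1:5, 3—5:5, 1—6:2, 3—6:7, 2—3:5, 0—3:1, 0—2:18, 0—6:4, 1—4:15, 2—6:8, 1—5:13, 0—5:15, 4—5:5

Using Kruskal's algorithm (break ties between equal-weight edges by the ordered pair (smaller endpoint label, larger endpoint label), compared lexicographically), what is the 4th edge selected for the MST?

Sort edges by weight, then run Kruskal:
0—3 (1): add — endpoints in different components.
1—6 (2): add — endpoints in different components.
0—6 (4): add — endpoints in different components.
0—1 (5): skip — 0 and 1 already connected.
2—3 (5): add — endpoints in different components.
3—5 (5): add — endpoints in different components.
4—5 (5): add — endpoints in different components.
The 4th edge added is 2—3.

2-3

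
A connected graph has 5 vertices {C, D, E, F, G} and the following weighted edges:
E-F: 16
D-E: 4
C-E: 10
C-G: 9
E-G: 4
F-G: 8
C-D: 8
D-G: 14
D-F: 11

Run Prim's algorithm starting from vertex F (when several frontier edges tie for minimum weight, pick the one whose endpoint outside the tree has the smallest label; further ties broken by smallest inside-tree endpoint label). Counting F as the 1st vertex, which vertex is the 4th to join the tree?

Grow the tree from F using Prim:
Step 1: cheapest edge leaving the tree is F-G (8); add G.
Step 2: cheapest edge leaving the tree is E-G (4); add E.
Step 3: cheapest edge leaving the tree is D-E (4); add D.
Step 4: cheapest edge leaving the tree is C-D (8); add C.
Vertex order: F, G, E, D, C. The 4th vertex is D.

D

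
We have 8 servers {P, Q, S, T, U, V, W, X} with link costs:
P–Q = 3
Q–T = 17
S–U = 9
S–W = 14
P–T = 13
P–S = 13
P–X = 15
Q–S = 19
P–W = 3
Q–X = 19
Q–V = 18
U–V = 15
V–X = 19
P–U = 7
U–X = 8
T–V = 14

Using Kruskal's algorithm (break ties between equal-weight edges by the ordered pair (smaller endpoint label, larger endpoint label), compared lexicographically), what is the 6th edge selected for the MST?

Kruskal's algorithm — process edges by increasing weight (ties by edge label):
P–Q (3): add — endpoints in different components.
P–W (3): add — endpoints in different components.
P–U (7): add — endpoints in different components.
U–X (8): add — endpoints in different components.
S–U (9): add — endpoints in different components.
P–S (13): skip — S and P already connected.
P–T (13): add — endpoints in different components.
S–W (14): skip — S and W already connected.
T–V (14): add — endpoints in different components.
The 6th edge added is P–T.

P-T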